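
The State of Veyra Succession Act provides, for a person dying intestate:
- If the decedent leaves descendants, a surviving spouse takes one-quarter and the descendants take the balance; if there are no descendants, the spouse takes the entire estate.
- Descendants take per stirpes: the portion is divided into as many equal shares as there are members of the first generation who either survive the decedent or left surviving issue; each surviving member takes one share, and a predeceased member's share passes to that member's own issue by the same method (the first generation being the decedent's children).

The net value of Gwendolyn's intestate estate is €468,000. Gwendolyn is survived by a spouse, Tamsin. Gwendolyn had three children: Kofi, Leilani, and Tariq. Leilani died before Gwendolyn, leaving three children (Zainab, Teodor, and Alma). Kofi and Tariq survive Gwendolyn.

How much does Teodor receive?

Tamsin takes one-quarter of €468,000 = €117,000. The remaining €351,000 passes to the descendants.
The descendants' portion (€351,000) is divided into 3 shares of €117,000: Kofi and Tariq each take €117,000; Leilani's €117,000 share passes to Leilani's issue.
Leilani's share (€117,000) is divided into 3 shares of €39,000: Zainab, Teodor, and Alma each take €39,000.

Teodor receives €39,000.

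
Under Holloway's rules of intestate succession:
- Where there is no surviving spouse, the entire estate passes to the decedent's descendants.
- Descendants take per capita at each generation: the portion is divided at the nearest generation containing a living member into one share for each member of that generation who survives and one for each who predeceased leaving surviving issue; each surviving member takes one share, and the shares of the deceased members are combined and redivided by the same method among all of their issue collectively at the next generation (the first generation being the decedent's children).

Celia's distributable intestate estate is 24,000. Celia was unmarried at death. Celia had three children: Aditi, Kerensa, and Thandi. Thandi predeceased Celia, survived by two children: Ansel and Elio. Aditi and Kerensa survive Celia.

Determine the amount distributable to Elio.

Elio receives 4,000.

The entire 24,000 passes to the descendants.
That amount (24,000) is divided at the children's generation into 3 shares of 8,000. Aditi and Kerensa each take 8,000. The remaining share for the deceased Thandi (8,000) is carried to the next generation.
That pool (8,000) is divided at the grandchildren's generation equally among Ansel and Elio: 4,000 each.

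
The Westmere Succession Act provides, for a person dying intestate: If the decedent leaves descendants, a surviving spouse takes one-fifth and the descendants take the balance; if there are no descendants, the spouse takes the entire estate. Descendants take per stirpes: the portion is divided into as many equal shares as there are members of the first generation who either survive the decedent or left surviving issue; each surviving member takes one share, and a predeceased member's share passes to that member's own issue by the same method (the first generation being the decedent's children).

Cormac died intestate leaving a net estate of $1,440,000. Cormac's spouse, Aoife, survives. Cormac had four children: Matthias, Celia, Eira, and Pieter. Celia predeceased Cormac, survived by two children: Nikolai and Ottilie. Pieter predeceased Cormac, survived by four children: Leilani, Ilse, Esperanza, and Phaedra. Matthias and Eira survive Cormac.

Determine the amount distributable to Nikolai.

Aoife takes one-fifth of $1,440,000 = $288,000. The remaining $1,152,000 passes to the descendants.
The descendants' portion ($1,152,000) is divided into 4 shares of $288,000: Matthias and Eira each take $288,000; Celia's $288,000 share passes to Celia's issue; Pieter's $288,000 share passes to Pieter's issue.
Celia's share ($288,000) is divided into 2 shares of $144,000: Nikolai and Ottilie each take $144,000.
Pieter's share ($288,000) is divided into 4 shares of $72,000: Leilani, Ilse, Esperanza, and Phaedra each take $72,000.

Nikolai receives $144,000.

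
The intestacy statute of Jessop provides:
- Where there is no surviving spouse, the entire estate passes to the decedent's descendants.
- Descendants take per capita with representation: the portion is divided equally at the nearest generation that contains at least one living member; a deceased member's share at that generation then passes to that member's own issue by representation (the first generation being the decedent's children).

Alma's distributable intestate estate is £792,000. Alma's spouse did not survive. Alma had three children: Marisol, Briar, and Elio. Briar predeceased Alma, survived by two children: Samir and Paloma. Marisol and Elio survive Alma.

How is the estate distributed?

The entire £792,000 passes to the descendants.
That amount (£792,000) is divided into 3 shares of £264,000: Marisol and Elio each take £264,000; Briar's £264,000 share passes to Briar's issue.
Briar's share (£264,000) is divided into 2 shares of £132,000: Samir and Paloma each take £132,000.

Marisol: £264,000; Samir: £132,000; Paloma: £132,000; Elio: £264,000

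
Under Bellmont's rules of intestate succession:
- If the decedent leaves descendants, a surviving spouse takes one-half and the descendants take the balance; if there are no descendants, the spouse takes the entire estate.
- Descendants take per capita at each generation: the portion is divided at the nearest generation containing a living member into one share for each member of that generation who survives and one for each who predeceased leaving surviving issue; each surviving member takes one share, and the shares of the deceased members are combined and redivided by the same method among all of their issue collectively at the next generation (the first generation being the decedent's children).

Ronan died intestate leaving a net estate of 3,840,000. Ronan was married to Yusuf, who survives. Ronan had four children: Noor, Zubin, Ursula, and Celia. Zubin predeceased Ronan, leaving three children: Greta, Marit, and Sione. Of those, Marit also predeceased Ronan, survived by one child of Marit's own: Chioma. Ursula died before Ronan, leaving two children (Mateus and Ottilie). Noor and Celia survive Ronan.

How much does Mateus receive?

Yusuf takes one-half of 3,840,000 = 1,920,000. The remaining 1,920,000 passes to the descendants.
The descendants' portion (1,920,000) is divided at the children's generation into 4 shares of 480,000. Noor and Celia each take 480,000. The 2 shares of the deceased (Zubin and Ursula) are combined into a pool of 960,000.
That pool (960,000) is divided at the grandchildren's generation into 5 shares of 192,000. Greta, Sione, Mateus, and Ottilie each take 192,000. The remaining share for the deceased Marit (192,000) is carried to the next generation.
That pool (192,000) passes entirely to Chioma, the sole taker at the great-grandchildren's generation.

Mateus receives 192,000.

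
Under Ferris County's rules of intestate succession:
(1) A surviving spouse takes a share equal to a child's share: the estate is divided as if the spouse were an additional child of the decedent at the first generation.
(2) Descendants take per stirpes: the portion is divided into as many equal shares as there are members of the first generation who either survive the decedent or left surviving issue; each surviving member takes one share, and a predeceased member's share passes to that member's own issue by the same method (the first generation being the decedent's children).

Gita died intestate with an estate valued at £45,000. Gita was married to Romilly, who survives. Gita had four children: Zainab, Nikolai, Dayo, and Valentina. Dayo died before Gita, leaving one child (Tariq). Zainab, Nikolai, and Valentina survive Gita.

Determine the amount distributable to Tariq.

Tariq receives £9,000.

The spouse counts as an additional share at the children's level, so there are 5 primary shares of £9,000. Romilly takes one such share (£9,000).
The children's combined portion (£36,000) is divided into 4 shares of £9,000: Zainab, Nikolai, and Valentina each take £9,000; Dayo's £9,000 share passes to Dayo's issue.
Dayo's share (£9,000) passes entirely to Tariq.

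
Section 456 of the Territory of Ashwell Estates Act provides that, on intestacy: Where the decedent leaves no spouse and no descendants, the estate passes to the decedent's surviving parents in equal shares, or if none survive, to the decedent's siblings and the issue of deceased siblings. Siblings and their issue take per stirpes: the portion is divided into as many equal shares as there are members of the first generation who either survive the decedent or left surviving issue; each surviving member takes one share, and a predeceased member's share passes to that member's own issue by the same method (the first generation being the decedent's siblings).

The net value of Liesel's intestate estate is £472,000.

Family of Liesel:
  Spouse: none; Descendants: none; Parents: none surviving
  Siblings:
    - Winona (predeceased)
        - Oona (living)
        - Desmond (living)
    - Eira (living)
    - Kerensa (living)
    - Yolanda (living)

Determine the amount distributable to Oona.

Oona receives £59,000.

The entire £472,000 passes to the siblings and their issue.
That amount (£472,000) is divided into 4 shares of £118,000: Eira, Kerensa, and Yolanda each take £118,000; Winona's £118,000 share passes to Winona's issue.
Winona's share (£118,000) is divided into 2 shares of £59,000: Oona and Desmond each take £59,000.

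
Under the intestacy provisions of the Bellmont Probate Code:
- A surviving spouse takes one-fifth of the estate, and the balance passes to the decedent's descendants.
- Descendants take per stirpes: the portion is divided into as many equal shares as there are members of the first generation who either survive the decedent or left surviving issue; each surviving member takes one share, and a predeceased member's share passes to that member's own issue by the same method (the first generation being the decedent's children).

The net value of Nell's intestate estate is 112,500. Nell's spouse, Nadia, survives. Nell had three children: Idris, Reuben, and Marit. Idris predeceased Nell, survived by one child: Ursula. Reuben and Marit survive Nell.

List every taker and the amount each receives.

Nadia: 22,500; Ursula: 30,000; Reuben: 30,000; Marit: 30,000

Nadia takes one-fifth of 112,500 = 22,500. The remaining 90,000 passes to the descendants.
The descendants' portion (90,000) is divided into 3 shares of 30,000: Reuben and Marit each take 30,000; Idris's 30,000 share passes to Idris's issue.
Idris's share (30,000) passes entirely to Ursula.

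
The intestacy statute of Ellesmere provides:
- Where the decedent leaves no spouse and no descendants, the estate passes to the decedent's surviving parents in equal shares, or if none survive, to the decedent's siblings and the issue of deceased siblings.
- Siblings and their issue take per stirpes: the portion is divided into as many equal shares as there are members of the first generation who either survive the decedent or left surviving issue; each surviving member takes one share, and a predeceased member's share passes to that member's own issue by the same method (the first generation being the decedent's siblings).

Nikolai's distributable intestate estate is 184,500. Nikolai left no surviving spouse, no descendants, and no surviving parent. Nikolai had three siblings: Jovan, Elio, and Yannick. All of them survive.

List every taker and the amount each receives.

Jovan: 61,500; Elio: 61,500; Yannick: 61,500

The entire 184,500 passes to the siblings and their issue.
That amount (184,500) is divided into 3 shares of 61,500: Jovan, Elio, and Yannick each take 61,500.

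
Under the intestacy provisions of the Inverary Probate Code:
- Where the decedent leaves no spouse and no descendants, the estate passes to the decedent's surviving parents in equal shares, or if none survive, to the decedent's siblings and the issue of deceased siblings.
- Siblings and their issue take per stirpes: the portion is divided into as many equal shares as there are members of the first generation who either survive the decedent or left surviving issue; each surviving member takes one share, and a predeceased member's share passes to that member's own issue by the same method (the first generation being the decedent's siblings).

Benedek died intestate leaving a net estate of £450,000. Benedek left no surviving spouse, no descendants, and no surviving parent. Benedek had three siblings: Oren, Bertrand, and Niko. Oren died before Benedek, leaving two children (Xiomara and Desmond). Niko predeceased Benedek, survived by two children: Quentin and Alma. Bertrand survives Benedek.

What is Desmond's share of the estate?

The entire £450,000 passes to the siblings and their issue.
That amount (£450,000) is divided into 3 shares of £150,000: Bertrand takes £150,000; Oren's £150,000 share passes to Oren's issue; Niko's £150,000 share passes to Niko's issue.
Oren's share (£150,000) is divided into 2 shares of £75,000: Xiomara and Desmond each take £75,000.
Niko's share (£150,000) is divided into 2 shares of £75,000: Quentin and Alma each take £75,000.

Desmond receives £75,000.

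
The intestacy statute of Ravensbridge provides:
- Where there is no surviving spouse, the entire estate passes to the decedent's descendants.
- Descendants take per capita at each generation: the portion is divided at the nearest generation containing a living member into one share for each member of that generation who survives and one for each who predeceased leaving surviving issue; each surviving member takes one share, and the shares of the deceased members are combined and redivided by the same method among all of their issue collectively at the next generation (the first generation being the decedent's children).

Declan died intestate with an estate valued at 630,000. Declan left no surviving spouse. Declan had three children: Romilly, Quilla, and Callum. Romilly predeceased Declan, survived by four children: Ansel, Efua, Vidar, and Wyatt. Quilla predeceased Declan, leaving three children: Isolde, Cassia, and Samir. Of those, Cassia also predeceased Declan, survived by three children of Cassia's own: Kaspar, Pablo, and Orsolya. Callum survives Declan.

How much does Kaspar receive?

Kaspar receives 20,000.

The entire 630,000 passes to the descendants.
That amount (630,000) is divided at the children's generation into 3 shares of 210,000. Callum takes 210,000. The 2 shares of the deceased (Romilly and Quilla) are combined into a pool of 420,000.
That pool (420,000) is divided at the grandchildren's generation into 7 shares of 60,000. Ansel, Efua, Vidar, Wyatt, Isolde, and Samir each take 60,000. The remaining share for the deceased Cassia (60,000) is carried to the next generation.
That pool (60,000) is divided at the great-grandchildren's generation equally among Kaspar, Pablo, and Orsolya: 20,000 each.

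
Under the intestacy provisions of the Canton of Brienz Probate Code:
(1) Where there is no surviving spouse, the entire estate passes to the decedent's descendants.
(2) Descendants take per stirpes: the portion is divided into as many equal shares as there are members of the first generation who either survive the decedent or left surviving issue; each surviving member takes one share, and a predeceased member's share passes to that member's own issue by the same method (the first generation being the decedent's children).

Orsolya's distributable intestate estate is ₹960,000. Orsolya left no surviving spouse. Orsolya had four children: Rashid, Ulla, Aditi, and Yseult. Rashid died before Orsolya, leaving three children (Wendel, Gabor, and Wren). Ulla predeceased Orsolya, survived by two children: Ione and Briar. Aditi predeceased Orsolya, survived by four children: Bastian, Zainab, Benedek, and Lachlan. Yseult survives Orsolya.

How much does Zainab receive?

The entire ₹960,000 passes to the descendants.
That amount (₹960,000) is divided into 4 shares of ₹240,000: Yseult takes ₹240,000; Rashid's ₹240,000 share passes to Rashid's issue; Ulla's ₹240,000 share passes to Ulla's issue; Aditi's ₹240,000 share passes to Aditi's issue.
Rashid's share (₹240,000) is divided into 3 shares of ₹80,000: Wendel, Gabor, and Wren each take ₹80,000.
Ulla's share (₹240,000) is divided into 2 shares of ₹120,000: Ione and Briar each take ₹120,000.
Aditi's share (₹240,000) is divided into 4 shares of ₹60,000: Bastian, Zainab, Benedek, and Lachlan each take ₹60,000.

Zainab receives ₹60,000.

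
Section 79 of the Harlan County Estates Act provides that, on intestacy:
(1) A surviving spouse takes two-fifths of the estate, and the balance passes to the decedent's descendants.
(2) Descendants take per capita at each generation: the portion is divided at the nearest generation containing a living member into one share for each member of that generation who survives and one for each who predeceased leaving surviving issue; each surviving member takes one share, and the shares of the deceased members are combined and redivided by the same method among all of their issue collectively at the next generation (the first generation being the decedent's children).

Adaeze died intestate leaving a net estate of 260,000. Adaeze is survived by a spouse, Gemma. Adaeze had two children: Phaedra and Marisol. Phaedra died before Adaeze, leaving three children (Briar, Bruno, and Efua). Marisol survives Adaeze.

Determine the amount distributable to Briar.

Gemma takes two-fifths of 260,000 = 104,000. The remaining 156,000 passes to the descendants.
The descendants' portion (156,000) is divided at the children's generation into 2 shares of 78,000. Marisol takes 78,000. The remaining share for the deceased Phaedra (78,000) is carried to the next generation.
That pool (78,000) is divided at the grandchildren's generation equally among Briar, Bruno, and Efua: 26,000 each.

Briar receives 26,000.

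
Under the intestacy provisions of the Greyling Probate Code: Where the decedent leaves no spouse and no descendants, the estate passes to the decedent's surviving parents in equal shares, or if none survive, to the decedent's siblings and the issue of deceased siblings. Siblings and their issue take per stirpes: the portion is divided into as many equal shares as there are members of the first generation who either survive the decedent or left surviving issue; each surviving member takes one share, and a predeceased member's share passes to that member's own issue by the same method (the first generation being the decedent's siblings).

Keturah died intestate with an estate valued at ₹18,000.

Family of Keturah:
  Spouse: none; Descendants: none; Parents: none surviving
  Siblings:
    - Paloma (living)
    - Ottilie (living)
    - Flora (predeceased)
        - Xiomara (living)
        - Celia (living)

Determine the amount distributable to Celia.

Celia receives ₹3,000.

The entire ₹18,000 passes to the siblings and their issue.
That amount (₹18,000) is divided into 3 shares of ₹6,000: Paloma and Ottilie each take ₹6,000; Flora's ₹6,000 share passes to Flora's issue.
Flora's share (₹6,000) is divided into 2 shares of ₹3,000: Xiomara and Celia each take ₹3,000.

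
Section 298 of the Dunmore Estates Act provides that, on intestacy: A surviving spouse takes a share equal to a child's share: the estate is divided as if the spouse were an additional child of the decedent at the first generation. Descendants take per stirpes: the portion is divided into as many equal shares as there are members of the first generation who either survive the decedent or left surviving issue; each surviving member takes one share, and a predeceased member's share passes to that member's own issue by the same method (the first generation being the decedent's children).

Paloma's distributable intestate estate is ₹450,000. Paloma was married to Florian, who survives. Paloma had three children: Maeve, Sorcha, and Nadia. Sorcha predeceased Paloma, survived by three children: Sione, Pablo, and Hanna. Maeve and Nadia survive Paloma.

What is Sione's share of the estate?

The spouse counts as an additional share at the children's level, so there are 4 primary shares of ₹112,500. Florian takes one such share (₹112,500).
The children's combined portion (₹337,500) is divided into 3 shares of ₹112,500: Maeve and Nadia each take ₹112,500; Sorcha's ₹112,500 share passes to Sorcha's issue.
Sorcha's share (₹112,500) is divided into 3 shares of ₹37,500: Sione, Pablo, and Hanna each take ₹37,500.

Sione receives ₹37,500.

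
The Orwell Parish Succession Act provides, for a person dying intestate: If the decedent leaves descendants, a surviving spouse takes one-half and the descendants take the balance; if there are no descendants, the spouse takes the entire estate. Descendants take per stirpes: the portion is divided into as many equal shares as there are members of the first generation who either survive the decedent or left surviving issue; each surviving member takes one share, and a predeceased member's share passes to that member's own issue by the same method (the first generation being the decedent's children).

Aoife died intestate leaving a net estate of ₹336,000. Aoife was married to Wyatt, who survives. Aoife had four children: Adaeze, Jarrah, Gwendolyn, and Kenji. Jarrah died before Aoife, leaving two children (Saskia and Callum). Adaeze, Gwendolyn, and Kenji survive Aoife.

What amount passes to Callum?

Wyatt takes one-half of ₹336,000 = ₹168,000. The remaining ₹168,000 passes to the descendants.
The descendants' portion (₹168,000) is divided into 4 shares of ₹42,000: Adaeze, Gwendolyn, and Kenji each take ₹42,000; Jarrah's ₹42,000 share passes to Jarrah's issue.
Jarrah's share (₹42,000) is divided into 2 shares of ₹21,000: Saskia and Callum each take ₹21,000.

Callum receives ₹21,000.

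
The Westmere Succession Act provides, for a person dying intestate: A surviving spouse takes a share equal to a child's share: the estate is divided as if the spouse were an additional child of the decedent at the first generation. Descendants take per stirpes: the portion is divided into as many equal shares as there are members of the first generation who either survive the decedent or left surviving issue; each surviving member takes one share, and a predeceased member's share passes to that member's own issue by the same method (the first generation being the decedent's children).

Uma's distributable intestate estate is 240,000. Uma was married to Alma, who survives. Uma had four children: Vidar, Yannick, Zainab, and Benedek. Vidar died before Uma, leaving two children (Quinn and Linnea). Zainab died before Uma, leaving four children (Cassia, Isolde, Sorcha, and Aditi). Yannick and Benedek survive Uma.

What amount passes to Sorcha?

The spouse counts as an additional share at the children's level, so there are 5 primary shares of 48,000. Alma takes one such share (48,000).
The children's combined portion (192,000) is divided into 4 shares of 48,000: Yannick and Benedek each take 48,000; Vidar's 48,000 share passes to Vidar's issue; Zainab's 48,000 share passes to Zainab's issue.
Vidar's share (48,000) is divided into 2 shares of 24,000: Quinn and Linnea each take 24,000.
Zainab's share (48,000) is divided into 4 shares of 12,000: Cassia, Isolde, Sorcha, and Aditi each take 12,000.

Sorcha receives 12,000.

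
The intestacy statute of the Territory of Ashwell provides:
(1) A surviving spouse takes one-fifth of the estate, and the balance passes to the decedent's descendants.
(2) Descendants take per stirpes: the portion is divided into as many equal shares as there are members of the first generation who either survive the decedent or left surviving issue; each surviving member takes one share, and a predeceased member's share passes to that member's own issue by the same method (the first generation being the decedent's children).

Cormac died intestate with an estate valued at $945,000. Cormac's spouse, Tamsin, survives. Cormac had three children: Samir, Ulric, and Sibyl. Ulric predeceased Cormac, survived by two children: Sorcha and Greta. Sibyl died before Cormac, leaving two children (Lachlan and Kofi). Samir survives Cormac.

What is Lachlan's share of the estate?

Lachlan receives $126,000.

Tamsin takes one-fifth of $945,000 = $189,000. The remaining $756,000 passes to the descendants.
The descendants' portion ($756,000) is divided into 3 shares of $252,000: Samir takes $252,000; Ulric's $252,000 share passes to Ulric's issue; Sibyl's $252,000 share passes to Sibyl's issue.
Ulric's share ($252,000) is divided into 2 shares of $126,000: Sorcha and Greta each take $126,000.
Sibyl's share ($252,000) is divided into 2 shares of $126,000: Lachlan and Kofi each take $126,000.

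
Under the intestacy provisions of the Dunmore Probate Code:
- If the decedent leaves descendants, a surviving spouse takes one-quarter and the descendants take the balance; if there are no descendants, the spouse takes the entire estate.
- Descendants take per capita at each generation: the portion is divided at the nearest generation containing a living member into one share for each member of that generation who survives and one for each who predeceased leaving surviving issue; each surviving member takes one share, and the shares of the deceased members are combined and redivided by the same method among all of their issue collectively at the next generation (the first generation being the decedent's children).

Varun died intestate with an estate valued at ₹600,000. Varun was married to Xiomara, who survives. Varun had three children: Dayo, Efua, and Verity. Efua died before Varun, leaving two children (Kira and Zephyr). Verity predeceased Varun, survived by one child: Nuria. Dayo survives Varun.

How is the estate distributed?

Xiomara takes one-quarter of ₹600,000 = ₹150,000. The remaining ₹450,000 passes to the descendants.
The descendants' portion (₹450,000) is divided at the children's generation into 3 shares of ₹150,000. Dayo takes ₹150,000. The 2 shares of the deceased (Efua and Verity) are combined into a pool of ₹300,000.
That pool (₹300,000) is divided at the grandchildren's generation equally among Kira, Zephyr, and Nuria: ₹100,000 each.

Xiomara: ₹150,000; Dayo: ₹150,000; Kira: ₹100,000; Zephyr: ₹100,000; Nuria: ₹100,000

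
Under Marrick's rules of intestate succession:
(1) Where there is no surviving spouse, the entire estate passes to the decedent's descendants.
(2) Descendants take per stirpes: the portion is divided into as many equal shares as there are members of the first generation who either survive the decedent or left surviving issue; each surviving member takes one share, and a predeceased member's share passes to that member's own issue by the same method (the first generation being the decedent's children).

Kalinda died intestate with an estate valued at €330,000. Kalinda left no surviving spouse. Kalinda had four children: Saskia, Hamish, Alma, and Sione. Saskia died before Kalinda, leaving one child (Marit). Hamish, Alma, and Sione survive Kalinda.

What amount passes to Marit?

Marit receives €82,500.

The entire €330,000 passes to the descendants.
That amount (€330,000) is divided into 4 shares of €82,500: Hamish, Alma, and Sione each take €82,500; Saskia's €82,500 share passes to Saskia's issue.
Saskia's share (€82,500) passes entirely to Marit.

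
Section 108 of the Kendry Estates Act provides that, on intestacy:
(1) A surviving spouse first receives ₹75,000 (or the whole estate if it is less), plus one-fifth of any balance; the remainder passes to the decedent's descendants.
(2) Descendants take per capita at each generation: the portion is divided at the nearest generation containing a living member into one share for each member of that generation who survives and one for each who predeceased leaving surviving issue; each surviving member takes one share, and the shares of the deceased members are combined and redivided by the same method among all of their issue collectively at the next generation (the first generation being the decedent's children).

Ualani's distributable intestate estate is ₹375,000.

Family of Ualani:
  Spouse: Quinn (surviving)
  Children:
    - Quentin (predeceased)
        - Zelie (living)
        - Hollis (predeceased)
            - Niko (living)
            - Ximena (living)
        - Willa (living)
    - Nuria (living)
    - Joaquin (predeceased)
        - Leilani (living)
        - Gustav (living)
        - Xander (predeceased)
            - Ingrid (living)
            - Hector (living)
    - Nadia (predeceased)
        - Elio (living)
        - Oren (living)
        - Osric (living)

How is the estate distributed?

Quinn: ₹135,000; Zelie: ₹20,000; Niko: ₹10,000; Ximena: ₹10,000; Willa: ₹20,000; Nuria: ₹60,000; Leilani: ₹20,000; Gustav: ₹20,000; Ingrid: ₹10,000; Hector: ₹10,000; Elio: ₹20,000; Oren: ₹20,000; Osric: ₹20,000

Quinn first takes ₹75,000, leaving a balance of ₹300,000. Quinn then takes one-fifth of the balance (₹60,000), for a total of ₹135,000. The remaining ₹240,000 passes to the descendants.
The descendants' portion (₹240,000) is divided at the children's generation into 4 shares of ₹60,000. Nuria takes ₹60,000. The 3 shares of the deceased (Quentin, Joaquin, and Nadia) are combined into a pool of ₹180,000.
That pool (₹180,000) is divided at the grandchildren's generation into 9 shares of ₹20,000. Zelie, Willa, Leilani, Gustav, Elio, Oren, and Osric each take ₹20,000. The 2 shares of the deceased (Hollis and Xander) are combined into a pool of ₹40,000.
That pool (₹40,000) is divided at the great-grandchildren's generation equally among Niko, Ximena, Ingrid, and Hector: ₹10,000 each.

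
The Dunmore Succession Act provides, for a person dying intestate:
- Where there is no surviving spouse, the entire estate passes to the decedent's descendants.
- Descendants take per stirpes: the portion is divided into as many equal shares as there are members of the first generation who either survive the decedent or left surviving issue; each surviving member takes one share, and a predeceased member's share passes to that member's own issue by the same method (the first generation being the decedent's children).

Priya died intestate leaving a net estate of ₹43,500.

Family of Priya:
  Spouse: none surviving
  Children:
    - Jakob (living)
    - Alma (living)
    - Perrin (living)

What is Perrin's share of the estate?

Perrin receives ₹14,500.

The entire ₹43,500 passes to the descendants.
That amount (₹43,500) is divided into 3 shares of ₹14,500: Jakob, Alma, and Perrin each take ₹14,500.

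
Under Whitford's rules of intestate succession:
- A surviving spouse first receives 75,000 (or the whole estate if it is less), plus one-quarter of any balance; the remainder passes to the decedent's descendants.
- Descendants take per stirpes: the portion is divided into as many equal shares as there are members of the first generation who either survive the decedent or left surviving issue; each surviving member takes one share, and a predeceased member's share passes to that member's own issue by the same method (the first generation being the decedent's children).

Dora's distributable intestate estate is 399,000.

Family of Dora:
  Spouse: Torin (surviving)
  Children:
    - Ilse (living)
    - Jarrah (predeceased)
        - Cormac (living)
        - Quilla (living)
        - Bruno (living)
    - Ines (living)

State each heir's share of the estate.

Torin: 156,000; Ilse: 81,000; Cormac: 27,000; Quilla: 27,000; Bruno: 27,000; Ines: 81,000

Torin first takes 75,000, leaving a balance of 324,000. Torin then takes one-quarter of the balance (81,000), for a total of 156,000. The remaining 243,000 passes to the descendants.
The descendants' portion (243,000) is divided into 3 shares of 81,000: Ilse and Ines each take 81,000; Jarrah's 81,000 share passes to Jarrah's issue.
Jarrah's share (81,000) is divided into 3 shares of 27,000: Cormac, Quilla, and Bruno each take 27,000.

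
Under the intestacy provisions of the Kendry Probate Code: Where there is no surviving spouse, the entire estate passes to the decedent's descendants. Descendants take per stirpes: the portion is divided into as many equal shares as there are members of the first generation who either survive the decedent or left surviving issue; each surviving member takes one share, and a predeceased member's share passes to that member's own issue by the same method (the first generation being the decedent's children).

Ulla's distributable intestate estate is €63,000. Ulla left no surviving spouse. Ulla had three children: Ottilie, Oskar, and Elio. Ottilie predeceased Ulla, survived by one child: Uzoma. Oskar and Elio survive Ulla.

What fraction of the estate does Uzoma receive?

Uzoma receives 1/3 of the estate.

The entire €63,000 passes to the descendants.
That amount (€63,000) is divided into 3 shares of €21,000: Oskar and Elio each take €21,000; Ottilie's €21,000 share passes to Ottilie's issue.
Ottilie's share (€21,000) passes entirely to Uzoma.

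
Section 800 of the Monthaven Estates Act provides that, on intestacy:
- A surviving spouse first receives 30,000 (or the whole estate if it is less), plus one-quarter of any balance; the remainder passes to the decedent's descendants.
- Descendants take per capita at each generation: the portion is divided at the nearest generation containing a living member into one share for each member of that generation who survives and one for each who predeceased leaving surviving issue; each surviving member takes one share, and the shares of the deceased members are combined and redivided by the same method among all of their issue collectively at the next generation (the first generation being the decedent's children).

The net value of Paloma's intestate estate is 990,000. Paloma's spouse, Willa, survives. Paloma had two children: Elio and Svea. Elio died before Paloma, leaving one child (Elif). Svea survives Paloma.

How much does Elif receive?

Willa first takes 30,000, leaving a balance of 960,000. Willa then takes one-quarter of the balance (240,000), for a total of 270,000. The remaining 720,000 passes to the descendants.
The descendants' portion (720,000) is divided at the children's generation into 2 shares of 360,000. Svea takes 360,000. The remaining share for the deceased Elio (360,000) is carried to the next generation.
That pool (360,000) passes entirely to Elif, the sole taker at the grandchildren's generation.

Elif receives 360,000.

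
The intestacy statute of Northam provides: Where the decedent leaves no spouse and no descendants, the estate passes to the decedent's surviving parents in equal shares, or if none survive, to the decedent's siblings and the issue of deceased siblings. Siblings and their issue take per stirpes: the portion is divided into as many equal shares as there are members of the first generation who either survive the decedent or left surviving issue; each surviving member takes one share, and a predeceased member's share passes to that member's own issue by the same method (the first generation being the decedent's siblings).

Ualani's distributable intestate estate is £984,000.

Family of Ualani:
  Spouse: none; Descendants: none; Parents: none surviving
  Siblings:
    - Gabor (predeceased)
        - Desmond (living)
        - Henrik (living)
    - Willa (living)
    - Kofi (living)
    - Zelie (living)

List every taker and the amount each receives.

Desmond: £123,000; Henrik: £123,000; Willa: £246,000; Kofi: £246,000; Zelie: £246,000

The entire £984,000 passes to the siblings and their issue.
That amount (£984,000) is divided into 4 shares of £246,000: Willa, Kofi, and Zelie each take £246,000; Gabor's £246,000 share passes to Gabor's issue.
Gabor's share (£246,000) is divided into 2 shares of £123,000: Desmond and Henrik each take £123,000.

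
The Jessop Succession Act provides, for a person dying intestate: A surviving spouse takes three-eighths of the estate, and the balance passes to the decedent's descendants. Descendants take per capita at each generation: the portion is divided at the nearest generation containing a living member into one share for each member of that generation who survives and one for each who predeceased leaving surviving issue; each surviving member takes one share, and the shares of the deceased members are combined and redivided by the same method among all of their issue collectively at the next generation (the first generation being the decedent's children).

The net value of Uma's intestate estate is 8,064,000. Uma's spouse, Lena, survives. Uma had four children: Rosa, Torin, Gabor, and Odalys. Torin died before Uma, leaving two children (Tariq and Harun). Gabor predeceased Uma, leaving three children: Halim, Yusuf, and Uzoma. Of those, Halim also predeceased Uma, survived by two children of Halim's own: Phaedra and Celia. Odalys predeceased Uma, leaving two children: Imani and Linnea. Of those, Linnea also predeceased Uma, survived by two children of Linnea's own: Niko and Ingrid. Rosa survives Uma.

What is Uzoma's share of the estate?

Lena takes three-eighths of 8,064,000 = 3,024,000. The remaining 5,040,000 passes to the descendants.
The descendants' portion (5,040,000) is divided at the children's generation into 4 shares of 1,260,000. Rosa takes 1,260,000. The 3 shares of the deceased (Torin, Gabor, and Odalys) are combined into a pool of 3,780,000.
That pool (3,780,000) is divided at the grandchildren's generation into 7 shares of 540,000. Tariq, Harun, Yusuf, Uzoma, and Imani each take 540,000. The 2 shares of the deceased (Halim and Linnea) are combined into a pool of 1,080,000.
That pool (1,080,000) is divided at the great-grandchildren's generation equally among Phaedra, Celia, Niko, and Ingrid: 270,000 each.

Uzoma receives 540,000.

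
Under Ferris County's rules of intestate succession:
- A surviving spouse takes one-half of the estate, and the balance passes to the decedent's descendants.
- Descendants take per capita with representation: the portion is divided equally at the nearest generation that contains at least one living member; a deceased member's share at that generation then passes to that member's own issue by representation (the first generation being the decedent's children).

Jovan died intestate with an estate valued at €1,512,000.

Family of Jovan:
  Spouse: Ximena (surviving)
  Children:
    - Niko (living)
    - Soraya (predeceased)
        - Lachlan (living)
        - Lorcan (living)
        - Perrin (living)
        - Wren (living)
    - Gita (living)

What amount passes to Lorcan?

Ximena takes one-half of €1,512,000 = €756,000. The remaining €756,000 passes to the descendants.
The descendants' portion (€756,000) is divided into 3 shares of €252,000: Niko and Gita each take €252,000; Soraya's €252,000 share passes to Soraya's issue.
Soraya's share (€252,000) is divided into 4 shares of €63,000: Lachlan, Lorcan, Perrin, and Wren each take €63,000.

Lorcan receives €63,000.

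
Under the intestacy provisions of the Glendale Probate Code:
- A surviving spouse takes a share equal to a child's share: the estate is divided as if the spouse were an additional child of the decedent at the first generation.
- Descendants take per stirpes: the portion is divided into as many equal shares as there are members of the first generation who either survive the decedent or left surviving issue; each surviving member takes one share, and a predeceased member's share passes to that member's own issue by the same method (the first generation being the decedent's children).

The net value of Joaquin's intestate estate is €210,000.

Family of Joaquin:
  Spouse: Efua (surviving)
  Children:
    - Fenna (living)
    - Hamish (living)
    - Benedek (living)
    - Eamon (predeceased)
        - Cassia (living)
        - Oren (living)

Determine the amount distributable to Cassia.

Cassia receives €21,000.

The spouse counts as an additional share at the children's level, so there are 5 primary shares of €42,000. Efua takes one such share (€42,000).
The children's combined portion (€168,000) is divided into 4 shares of €42,000: Fenna, Hamish, and Benedek each take €42,000; Eamon's €42,000 share passes to Eamon's issue.
Eamon's share (€42,000) is divided into 2 shares of €21,000: Cassia and Oren each take €21,000.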